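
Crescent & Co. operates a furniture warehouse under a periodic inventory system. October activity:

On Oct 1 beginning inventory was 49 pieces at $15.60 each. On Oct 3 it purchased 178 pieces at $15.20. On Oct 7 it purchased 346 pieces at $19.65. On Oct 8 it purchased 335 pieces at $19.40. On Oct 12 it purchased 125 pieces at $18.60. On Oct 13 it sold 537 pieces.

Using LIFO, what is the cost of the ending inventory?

Oct 13, 537 sold [LIFO — newest first]: 125 @ $18.60 + 335 @ $19.40 + 77 @ $19.65 = $10,337.05
Ending inventory: 49 @ $15.60 + 178 @ $15.20 + 269 @ $19.65 = $8,755.85
Check: goods available $19,092.90 = COGS $10,337.05 + ending $8,755.85

Ending inventory = $8,755.85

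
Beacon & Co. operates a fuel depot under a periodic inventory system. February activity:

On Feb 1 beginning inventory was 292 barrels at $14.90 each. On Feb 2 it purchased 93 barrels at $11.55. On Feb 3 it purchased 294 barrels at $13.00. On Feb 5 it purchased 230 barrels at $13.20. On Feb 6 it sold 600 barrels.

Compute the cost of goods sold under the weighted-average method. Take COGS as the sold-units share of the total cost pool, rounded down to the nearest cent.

Feb 6, sell 600: 600/909 × $12,282.95 → $8,107.55
Ending inventory (cost pool remaining) = $4,175.40

COGS = $8,107.55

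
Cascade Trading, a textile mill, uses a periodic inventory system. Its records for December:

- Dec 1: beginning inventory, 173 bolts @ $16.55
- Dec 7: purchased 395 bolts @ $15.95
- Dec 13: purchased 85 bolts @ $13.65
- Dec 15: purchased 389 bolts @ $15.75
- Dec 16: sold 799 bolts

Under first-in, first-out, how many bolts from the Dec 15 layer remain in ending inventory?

243

Dec 16, 799 sold [FIFO — oldest first]: 173 @ $16.55 + 395 @ $15.95 + 85 @ $13.65 + 146 @ $15.75 = $12,623.15
Ending inventory: 243 @ $15.75 = $3,827.25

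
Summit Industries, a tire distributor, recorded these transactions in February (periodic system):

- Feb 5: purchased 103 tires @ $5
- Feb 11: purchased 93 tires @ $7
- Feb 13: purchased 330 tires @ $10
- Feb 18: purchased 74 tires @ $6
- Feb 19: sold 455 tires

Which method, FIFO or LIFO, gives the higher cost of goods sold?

FIFO COGS: 103 @ $5 + 93 @ $7 + 259 @ $10 = $3,756
LIFO COGS: 74 @ $6 + 330 @ $10 + 51 @ $7 = $4,101

LIFO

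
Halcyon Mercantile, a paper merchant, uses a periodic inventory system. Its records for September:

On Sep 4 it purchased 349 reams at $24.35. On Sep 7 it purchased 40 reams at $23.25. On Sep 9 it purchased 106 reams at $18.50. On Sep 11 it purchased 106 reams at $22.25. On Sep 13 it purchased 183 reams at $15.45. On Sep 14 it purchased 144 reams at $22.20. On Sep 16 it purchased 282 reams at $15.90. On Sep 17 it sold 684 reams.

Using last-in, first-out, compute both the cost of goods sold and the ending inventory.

COGS = $12,176.70; ending inventory = $12,078.90

Sep 17, 684 sold [LIFO — newest first]: 282 @ $15.90 + 144 @ $22.20 + 183 @ $15.45 + 75 @ $22.25 = $12,176.70
Ending inventory: 349 @ $24.35 + 40 @ $23.25 + 106 @ $18.50 + 31 @ $22.25 = $12,078.90
Check: goods available $24,255.60 = COGS $12,176.70 + ending $12,078.90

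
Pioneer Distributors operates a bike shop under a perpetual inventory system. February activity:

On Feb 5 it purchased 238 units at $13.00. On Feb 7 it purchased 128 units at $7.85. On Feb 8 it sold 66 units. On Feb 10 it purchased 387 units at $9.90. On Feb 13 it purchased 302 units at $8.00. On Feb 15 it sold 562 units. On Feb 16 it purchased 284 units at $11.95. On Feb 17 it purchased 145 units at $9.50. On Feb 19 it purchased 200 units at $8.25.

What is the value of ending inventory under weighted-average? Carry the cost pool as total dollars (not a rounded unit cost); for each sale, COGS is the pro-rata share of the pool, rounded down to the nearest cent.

After Feb 5: 238 on hand, pool $3,094.00 (≈ $13.0000 each)
After Feb 7: 366 on hand, pool $4,098.80 (≈ $11.1989 each)
Feb 8, sell 66: 66/366 × $4,098.80 → $739.12
After Feb 10: 687 on hand, pool $7,190.98 (≈ $10.4672 each)
After Feb 13: 989 on hand, pool $9,606.98 (≈ $9.7138 each)
Feb 15, sell 562: 562/989 × $9,606.98 → $5,459.17
After Feb 16: 711 on hand, pool $7,541.61 (≈ $10.6070 each)
After Feb 17: 856 on hand, pool $8,919.11 (≈ $10.4195 each)
After Feb 19: 1056 on hand, pool $10,569.11 (≈ $10.0086 each)
Total COGS = $739.12 + $5,459.17 = $6,198.29
Ending inventory (cost pool remaining) = $10,569.11

Ending inventory = $10,569.11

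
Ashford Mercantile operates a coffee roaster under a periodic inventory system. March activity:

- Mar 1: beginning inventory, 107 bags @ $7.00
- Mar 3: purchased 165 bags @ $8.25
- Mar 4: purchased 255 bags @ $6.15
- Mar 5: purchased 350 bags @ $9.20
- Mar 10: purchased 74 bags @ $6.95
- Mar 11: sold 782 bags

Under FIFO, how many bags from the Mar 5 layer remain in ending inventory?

Mar 11, 782 sold [FIFO — oldest first]: 107 @ $7.00 + 165 @ $8.25 + 255 @ $6.15 + 255 @ $9.20 = $6,024.50
Ending inventory: 95 @ $9.20 + 74 @ $6.95 = $1,388.30

95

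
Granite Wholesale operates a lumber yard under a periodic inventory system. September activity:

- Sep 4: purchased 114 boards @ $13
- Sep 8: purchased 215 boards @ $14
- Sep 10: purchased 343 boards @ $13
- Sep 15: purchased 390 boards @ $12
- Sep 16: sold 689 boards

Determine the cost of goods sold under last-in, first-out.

Sep 16, 689 sold [LIFO — newest first]: 390 @ $12 + 299 @ $13 = $8,567
Ending inventory: 114 @ $13 + 215 @ $14 + 44 @ $13 = $5,064
Check: goods available $13,631 = COGS $8,567 + ending $5,064

COGS = $8,567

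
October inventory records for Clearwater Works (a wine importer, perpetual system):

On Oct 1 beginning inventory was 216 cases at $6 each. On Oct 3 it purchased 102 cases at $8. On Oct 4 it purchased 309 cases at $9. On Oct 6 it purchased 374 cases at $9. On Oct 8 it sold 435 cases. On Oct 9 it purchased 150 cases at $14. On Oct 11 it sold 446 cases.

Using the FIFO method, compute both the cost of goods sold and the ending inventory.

Oct 8, 435 sold [FIFO — oldest first]: 216 @ $6 + 102 @ $8 + 117 @ $9 = $3,165
Oct 11, 446 sold [FIFO — oldest first]: 192 @ $9 + 254 @ $9 = $4,014
Total COGS = $3,165 + $4,014 = $7,179
Ending inventory: 120 @ $9 + 150 @ $14 = $3,180

COGS = $7,179; ending inventory = $3,180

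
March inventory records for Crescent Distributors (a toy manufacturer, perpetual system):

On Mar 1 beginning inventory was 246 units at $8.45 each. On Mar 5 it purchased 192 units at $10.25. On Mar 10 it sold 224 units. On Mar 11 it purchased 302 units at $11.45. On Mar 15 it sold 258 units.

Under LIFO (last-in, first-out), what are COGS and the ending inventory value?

COGS = $5,192.50; ending inventory = $2,312.10

Mar 10, 224 sold [LIFO — newest first]: 192 @ $10.25 + 32 @ $8.45 = $2,238.40
Mar 15, 258 sold [LIFO — newest first]: 258 @ $11.45 = $2,954.10
Total COGS = $2,238.40 + $2,954.10 = $5,192.50
Ending inventory: 214 @ $8.45 + 44 @ $11.45 = $2,312.10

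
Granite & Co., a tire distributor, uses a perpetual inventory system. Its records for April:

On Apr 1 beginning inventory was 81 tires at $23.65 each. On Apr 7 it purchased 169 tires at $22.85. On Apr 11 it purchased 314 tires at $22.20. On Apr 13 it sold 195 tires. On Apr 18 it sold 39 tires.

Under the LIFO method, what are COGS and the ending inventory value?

COGS = $5,194.80; ending inventory = $7,553.30

Apr 13, 195 sold [LIFO — newest first]: 195 @ $22.20 = $4,329.00
Apr 18, 39 sold [LIFO — newest first]: 39 @ $22.20 = $865.80
Total COGS = $4,329.00 + $865.80 = $5,194.80
Ending inventory: 81 @ $23.65 + 169 @ $22.85 + 80 @ $22.20 = $7,553.30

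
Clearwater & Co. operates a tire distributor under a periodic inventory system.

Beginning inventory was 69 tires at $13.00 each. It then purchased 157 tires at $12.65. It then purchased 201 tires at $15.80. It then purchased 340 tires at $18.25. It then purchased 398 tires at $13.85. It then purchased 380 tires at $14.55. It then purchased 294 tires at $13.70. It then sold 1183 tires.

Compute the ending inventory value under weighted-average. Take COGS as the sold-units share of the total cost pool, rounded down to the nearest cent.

Ending inventory = $9,750.09

Sale 1, sell 1183: 1183/1839 × $27,332.95 → $17,582.86
Ending inventory (cost pool remaining) = $9,750.09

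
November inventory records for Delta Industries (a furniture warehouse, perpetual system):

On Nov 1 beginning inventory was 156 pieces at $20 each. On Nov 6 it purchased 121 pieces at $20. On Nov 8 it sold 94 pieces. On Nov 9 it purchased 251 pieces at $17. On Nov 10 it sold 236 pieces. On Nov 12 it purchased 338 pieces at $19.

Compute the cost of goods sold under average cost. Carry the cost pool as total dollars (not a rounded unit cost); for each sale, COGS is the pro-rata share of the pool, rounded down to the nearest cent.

COGS = $6,190.53

After Nov 1: 156 on hand, pool $3,120.00 (≈ $20.0000 each)
After Nov 6: 277 on hand, pool $5,540.00 (≈ $20.0000 each)
Nov 8, sell 94: 94/277 × $5,540.00 → $1,880.00
After Nov 9: 434 on hand, pool $7,927.00 (≈ $18.2650 each)
Nov 10, sell 236: 236/434 × $7,927.00 → $4,310.53
After Nov 12: 536 on hand, pool $10,038.47 (≈ $18.7285 each)
Total COGS = $1,880.00 + $4,310.53 = $6,190.53
Ending inventory (cost pool remaining) = $10,038.47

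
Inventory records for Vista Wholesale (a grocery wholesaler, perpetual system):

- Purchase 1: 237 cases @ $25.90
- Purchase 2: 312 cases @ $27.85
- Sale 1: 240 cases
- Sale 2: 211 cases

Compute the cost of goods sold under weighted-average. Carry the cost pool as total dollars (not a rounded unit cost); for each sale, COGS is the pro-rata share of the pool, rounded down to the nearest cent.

After Purchase 1: 237 on hand, pool $6,138.30 (≈ $25.9000 each)
After Purchase 2: 549 on hand, pool $14,827.50 (≈ $27.0082 each)
Sale 1, sell 240: 240/549 × $14,827.50 → $6,481.96
Sale 2, sell 211: 211/309 × $8,345.54 → $5,698.73
Total COGS = $6,481.96 + $5,698.73 = $12,180.69
Ending inventory (cost pool remaining) = $2,646.81

COGS = $12,180.69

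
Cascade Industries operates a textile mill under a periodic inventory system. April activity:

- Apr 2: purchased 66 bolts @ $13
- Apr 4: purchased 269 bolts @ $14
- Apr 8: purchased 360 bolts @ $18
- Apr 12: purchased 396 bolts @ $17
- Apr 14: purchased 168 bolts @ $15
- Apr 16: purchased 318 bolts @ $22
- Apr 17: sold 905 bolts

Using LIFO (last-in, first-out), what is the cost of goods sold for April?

COGS = $16,662

Apr 17, 905 sold [LIFO — newest first]: 318 @ $22 + 168 @ $15 + 396 @ $17 + 23 @ $18 = $16,662
Ending inventory: 66 @ $13 + 269 @ $14 + 337 @ $18 = $10,690
Check: goods available $27,352 = COGS $16,662 + ending $10,690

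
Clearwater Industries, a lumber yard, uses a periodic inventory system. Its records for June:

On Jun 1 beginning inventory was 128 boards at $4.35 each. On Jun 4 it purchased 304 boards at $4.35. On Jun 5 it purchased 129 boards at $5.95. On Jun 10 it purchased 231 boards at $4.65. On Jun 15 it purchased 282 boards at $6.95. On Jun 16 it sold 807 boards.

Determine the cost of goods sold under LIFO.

COGS = $4,519.35

Jun 16, 807 sold [LIFO — newest first]: 282 @ $6.95 + 231 @ $4.65 + 129 @ $5.95 + 165 @ $4.35 = $4,519.35
Ending inventory: 128 @ $4.35 + 139 @ $4.35 = $1,161.45
Check: goods available $5,680.80 = COGS $4,519.35 + ending $1,161.45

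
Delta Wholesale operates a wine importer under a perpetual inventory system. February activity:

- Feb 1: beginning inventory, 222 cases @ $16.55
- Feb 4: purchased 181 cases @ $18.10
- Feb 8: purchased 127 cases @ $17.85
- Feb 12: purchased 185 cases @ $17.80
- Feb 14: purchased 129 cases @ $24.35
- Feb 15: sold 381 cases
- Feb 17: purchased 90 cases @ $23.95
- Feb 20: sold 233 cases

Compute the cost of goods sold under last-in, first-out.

Feb 15, 381 sold [LIFO — newest first]: 129 @ $24.35 + 185 @ $17.80 + 67 @ $17.85 = $7,630.10
Feb 20, 233 sold [LIFO — newest first]: 90 @ $23.95 + 60 @ $17.85 + 83 @ $18.10 = $4,728.80
Total COGS = $7,630.10 + $4,728.80 = $12,358.90
Ending inventory: 222 @ $16.55 + 98 @ $18.10 = $5,447.90

COGS = $12,358.90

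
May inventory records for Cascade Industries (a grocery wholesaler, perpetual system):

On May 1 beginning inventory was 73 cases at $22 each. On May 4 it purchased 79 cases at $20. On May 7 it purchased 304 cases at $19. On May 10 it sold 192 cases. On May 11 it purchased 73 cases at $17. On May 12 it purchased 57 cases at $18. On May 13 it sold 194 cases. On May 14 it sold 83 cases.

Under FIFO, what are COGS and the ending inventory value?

May 10, 192 sold [FIFO — oldest first]: 73 @ $22 + 79 @ $20 + 40 @ $19 = $3,946
May 13, 194 sold [FIFO — oldest first]: 194 @ $19 = $3,686
May 14, 83 sold [FIFO — oldest first]: 70 @ $19 + 13 @ $17 = $1,551
Total COGS = $3,946 + $3,686 + $1,551 = $9,183
Ending inventory: 60 @ $17 + 57 @ $18 = $2,046

COGS = $9,183; ending inventory = $2,046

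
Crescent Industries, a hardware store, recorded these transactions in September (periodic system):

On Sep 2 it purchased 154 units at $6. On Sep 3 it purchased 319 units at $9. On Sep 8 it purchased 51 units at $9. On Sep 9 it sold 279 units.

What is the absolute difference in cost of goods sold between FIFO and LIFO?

FIFO COGS: 154 @ $6 + 125 @ $9 = $2,049
LIFO COGS: 51 @ $9 + 228 @ $9 = $2,511
Difference = |$2,049 − $2,511| = $462

$462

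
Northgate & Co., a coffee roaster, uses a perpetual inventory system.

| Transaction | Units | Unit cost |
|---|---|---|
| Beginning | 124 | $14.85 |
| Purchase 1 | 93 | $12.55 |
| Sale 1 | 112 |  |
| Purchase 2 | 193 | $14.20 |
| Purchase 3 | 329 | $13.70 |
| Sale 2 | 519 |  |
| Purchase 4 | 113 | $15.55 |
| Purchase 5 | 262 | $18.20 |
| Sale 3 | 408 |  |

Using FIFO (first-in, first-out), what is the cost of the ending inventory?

Ending inventory = $1,365.00

Sale 1 (112) [FIFO — oldest first]: 112 @ $14.85 = $1,663.20
Sale 2 (519) [FIFO — oldest first]: 12 @ $14.85 + 93 @ $12.55 + 193 @ $14.20 + 221 @ $13.70 = $7,113.65
Sale 3 (408) [FIFO — oldest first]: 108 @ $13.70 + 113 @ $15.55 + 187 @ $18.20 = $6,640.15
Total COGS = $1,663.20 + $7,113.65 + $6,640.15 = $15,417.00
Ending inventory: 75 @ $18.20 = $1,365.00
Check: goods available $16,782.00 = COGS $15,417.00 + ending $1,365.00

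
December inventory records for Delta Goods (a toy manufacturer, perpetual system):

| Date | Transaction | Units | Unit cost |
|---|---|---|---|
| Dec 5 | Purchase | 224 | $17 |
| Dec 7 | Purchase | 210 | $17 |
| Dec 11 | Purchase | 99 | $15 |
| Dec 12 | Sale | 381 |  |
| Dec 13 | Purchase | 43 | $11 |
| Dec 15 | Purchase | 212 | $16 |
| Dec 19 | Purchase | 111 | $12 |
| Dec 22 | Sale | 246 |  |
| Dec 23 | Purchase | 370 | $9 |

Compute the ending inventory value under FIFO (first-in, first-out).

Ending inventory = $7,238

Dec 12, 381 sold [FIFO — oldest first]: 224 @ $17 + 157 @ $17 = $6,477
Dec 22, 246 sold [FIFO — oldest first]: 53 @ $17 + 99 @ $15 + 43 @ $11 + 51 @ $16 = $3,675
Total COGS = $6,477 + $3,675 = $10,152
Ending inventory: 161 @ $16 + 111 @ $12 + 370 @ $9 = $7,238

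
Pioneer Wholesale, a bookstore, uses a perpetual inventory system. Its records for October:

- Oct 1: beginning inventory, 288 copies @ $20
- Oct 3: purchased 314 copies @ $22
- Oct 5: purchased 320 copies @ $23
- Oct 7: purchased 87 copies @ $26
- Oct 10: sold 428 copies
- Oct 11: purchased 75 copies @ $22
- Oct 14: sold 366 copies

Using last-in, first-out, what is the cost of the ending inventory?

Ending inventory = $5,804

Oct 10, 428 sold [LIFO — newest first]: 87 @ $26 + 320 @ $23 + 21 @ $22 = $10,084
Oct 14, 366 sold [LIFO — newest first]: 75 @ $22 + 291 @ $22 = $8,052
Total COGS = $10,084 + $8,052 = $18,136
Ending inventory: 288 @ $20 + 2 @ $22 = $5,804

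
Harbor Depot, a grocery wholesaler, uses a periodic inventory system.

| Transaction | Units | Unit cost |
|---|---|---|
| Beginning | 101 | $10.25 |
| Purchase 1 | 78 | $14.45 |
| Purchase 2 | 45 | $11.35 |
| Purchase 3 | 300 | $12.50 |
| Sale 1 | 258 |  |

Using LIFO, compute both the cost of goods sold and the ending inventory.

COGS = $3,225.00; ending inventory = $3,198.10

Sale 1 (258) [LIFO — newest first]: 258 @ $12.50 = $3,225.00
Ending inventory: 101 @ $10.25 + 78 @ $14.45 + 45 @ $11.35 + 42 @ $12.50 = $3,198.10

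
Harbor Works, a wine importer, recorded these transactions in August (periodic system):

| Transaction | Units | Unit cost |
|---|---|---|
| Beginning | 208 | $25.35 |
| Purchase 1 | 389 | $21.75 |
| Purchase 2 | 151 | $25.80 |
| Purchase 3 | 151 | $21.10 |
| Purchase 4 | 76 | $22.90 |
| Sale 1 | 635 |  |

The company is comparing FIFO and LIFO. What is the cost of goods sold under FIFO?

FIFO COGS: 208 @ $25.35 + 389 @ $21.75 + 38 @ $25.80 = $14,713.95
LIFO COGS: 76 @ $22.90 + 151 @ $21.10 + 151 @ $25.80 + 257 @ $21.75 = $14,412.05

COGS = $14,713.95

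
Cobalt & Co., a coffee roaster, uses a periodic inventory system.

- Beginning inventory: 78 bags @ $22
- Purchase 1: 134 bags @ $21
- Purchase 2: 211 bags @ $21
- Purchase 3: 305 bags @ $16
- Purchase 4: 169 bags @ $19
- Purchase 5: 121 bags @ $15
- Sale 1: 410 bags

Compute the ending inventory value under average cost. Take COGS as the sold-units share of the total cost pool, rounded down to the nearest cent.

Sale 1, sell 410: 410/1018 × $18,867.00 → $7,598.69
Ending inventory (cost pool remaining) = $11,268.31

Ending inventory = $11,268.31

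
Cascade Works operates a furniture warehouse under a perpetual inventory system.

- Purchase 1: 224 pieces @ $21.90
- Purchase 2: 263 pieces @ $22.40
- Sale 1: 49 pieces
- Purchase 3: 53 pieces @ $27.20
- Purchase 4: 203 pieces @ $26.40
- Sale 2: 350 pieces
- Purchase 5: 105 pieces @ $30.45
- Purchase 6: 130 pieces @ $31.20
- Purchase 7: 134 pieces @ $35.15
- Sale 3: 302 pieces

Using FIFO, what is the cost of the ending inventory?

Sale 1 (49) [FIFO — oldest first]: 49 @ $21.90 = $1,073.10
Sale 2 (350) [FIFO — oldest first]: 175 @ $21.90 + 175 @ $22.40 = $7,752.50
Sale 3 (302) [FIFO — oldest first]: 88 @ $22.40 + 53 @ $27.20 + 161 @ $26.40 = $7,663.20
Total COGS = $1,073.10 + $7,752.50 + $7,663.20 = $16,488.80
Ending inventory: 42 @ $26.40 + 105 @ $30.45 + 130 @ $31.20 + 134 @ $35.15 = $13,072.15
Check: goods available $29,560.95 = COGS $16,488.80 + ending $13,072.15

Ending inventory = $13,072.15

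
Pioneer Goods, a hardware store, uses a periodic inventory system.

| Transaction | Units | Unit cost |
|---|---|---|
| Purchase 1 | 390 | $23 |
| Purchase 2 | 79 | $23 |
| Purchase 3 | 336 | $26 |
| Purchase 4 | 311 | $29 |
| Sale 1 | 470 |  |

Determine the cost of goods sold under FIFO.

COGS = $10,813

Sale 1 (470) [FIFO — oldest first]: 390 @ $23 + 79 @ $23 + 1 @ $26 = $10,813
Ending inventory: 335 @ $26 + 311 @ $29 = $17,729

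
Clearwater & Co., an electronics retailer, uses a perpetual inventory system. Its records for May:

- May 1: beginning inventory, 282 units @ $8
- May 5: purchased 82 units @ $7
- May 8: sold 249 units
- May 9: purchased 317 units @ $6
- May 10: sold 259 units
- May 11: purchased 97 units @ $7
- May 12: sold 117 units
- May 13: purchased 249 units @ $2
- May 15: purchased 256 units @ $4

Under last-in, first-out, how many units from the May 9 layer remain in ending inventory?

38

May 8, 249 sold [LIFO — newest first]: 82 @ $7 + 167 @ $8 = $1,910
May 10, 259 sold [LIFO — newest first]: 259 @ $6 = $1,554
May 12, 117 sold [LIFO — newest first]: 97 @ $7 + 20 @ $6 = $799
Total COGS = $1,910 + $1,554 + $799 = $4,263
Ending inventory: 115 @ $8 + 38 @ $6 + 249 @ $2 + 256 @ $4 = $2,670
Check: goods available $6,933 = COGS $4,263 + ending $2,670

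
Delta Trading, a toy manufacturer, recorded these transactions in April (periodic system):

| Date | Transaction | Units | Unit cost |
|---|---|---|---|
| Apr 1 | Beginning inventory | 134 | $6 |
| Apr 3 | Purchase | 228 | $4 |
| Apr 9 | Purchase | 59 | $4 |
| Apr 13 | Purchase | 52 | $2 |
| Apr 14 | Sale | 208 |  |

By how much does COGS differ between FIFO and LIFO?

$372

FIFO COGS: 134 @ $6 + 74 @ $4 = $1,100
LIFO COGS: 52 @ $2 + 59 @ $4 + 97 @ $4 = $728
Difference = |$1,100 − $728| = $372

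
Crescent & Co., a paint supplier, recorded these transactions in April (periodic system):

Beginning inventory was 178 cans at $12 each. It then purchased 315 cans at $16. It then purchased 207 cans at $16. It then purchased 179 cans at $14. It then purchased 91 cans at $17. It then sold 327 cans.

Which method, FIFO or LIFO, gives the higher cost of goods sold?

FIFO COGS: 178 @ $12 + 149 @ $16 = $4,520
LIFO COGS: 91 @ $17 + 179 @ $14 + 57 @ $16 = $4,965

LIFO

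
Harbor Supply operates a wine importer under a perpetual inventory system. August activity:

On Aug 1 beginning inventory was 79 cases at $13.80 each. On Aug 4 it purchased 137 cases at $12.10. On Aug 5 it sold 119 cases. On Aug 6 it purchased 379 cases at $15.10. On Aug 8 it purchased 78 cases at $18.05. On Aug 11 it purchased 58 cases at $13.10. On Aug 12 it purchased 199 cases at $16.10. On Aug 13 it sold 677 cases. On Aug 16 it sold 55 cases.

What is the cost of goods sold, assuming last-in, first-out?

Aug 5, 119 sold [LIFO — newest first]: 119 @ $12.10 = $1,439.90
Aug 13, 677 sold [LIFO — newest first]: 199 @ $16.10 + 58 @ $13.10 + 78 @ $18.05 + 342 @ $15.10 = $10,535.80
Aug 16, 55 sold [LIFO — newest first]: 37 @ $15.10 + 18 @ $12.10 = $776.50
Total COGS = $1,439.90 + $10,535.80 + $776.50 = $12,752.20
Ending inventory: 79 @ $13.80 = $1,090.20

COGS = $12,752.20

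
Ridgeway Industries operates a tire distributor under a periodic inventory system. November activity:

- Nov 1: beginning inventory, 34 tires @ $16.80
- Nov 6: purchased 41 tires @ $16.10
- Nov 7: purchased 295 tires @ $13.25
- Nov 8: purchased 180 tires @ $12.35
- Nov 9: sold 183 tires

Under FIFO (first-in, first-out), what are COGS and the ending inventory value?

COGS = $2,662.30; ending inventory = $4,700.75

Nov 9, 183 sold [FIFO — oldest first]: 34 @ $16.80 + 41 @ $16.10 + 108 @ $13.25 = $2,662.30
Ending inventory: 187 @ $13.25 + 180 @ $12.35 = $4,700.75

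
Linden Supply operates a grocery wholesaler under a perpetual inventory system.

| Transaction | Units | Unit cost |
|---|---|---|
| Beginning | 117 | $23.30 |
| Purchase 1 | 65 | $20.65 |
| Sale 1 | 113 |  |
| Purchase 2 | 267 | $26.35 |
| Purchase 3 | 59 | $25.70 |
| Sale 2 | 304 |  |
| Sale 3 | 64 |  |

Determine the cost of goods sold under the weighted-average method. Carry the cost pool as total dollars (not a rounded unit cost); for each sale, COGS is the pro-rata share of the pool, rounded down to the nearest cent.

After Beginning: 117 on hand, pool $2,726.10 (≈ $23.3000 each)
After Purchase 1: 182 on hand, pool $4,068.35 (≈ $22.3536 each)
Sale 1, sell 113: 113/182 × $4,068.35 → $2,525.95
After Purchase 2: 336 on hand, pool $8,577.85 (≈ $25.5293 each)
After Purchase 3: 395 on hand, pool $10,094.15 (≈ $25.5548 each)
Sale 2, sell 304: 304/395 × $10,094.15 → $7,768.66
Sale 3, sell 64: 64/91 × $2,325.49 → $1,635.50
Total COGS = $2,525.95 + $7,768.66 + $1,635.50 = $11,930.11
Ending inventory (cost pool remaining) = $689.99
Check: goods available $12,620.10 = COGS $11,930.11 + ending $689.99

COGS = $11,930.11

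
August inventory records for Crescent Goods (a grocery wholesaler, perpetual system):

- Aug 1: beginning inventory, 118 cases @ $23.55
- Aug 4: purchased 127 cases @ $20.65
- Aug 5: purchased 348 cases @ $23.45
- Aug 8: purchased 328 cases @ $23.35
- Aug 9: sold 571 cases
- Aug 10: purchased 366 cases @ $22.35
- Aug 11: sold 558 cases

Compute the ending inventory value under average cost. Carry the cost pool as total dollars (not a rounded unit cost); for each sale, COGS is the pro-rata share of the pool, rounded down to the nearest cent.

After Aug 1: 118 on hand, pool $2,778.90 (≈ $23.5500 each)
After Aug 4: 245 on hand, pool $5,401.45 (≈ $22.0467 each)
After Aug 5: 593 on hand, pool $13,562.05 (≈ $22.8702 each)
After Aug 8: 921 on hand, pool $21,220.85 (≈ $23.0411 each)
Aug 9, sell 571: 571/921 × $21,220.85 → $13,156.46
After Aug 10: 716 on hand, pool $16,244.49 (≈ $22.6878 each)
Aug 11, sell 558: 558/716 × $16,244.49 → $12,659.81
Total COGS = $13,156.46 + $12,659.81 = $25,816.27
Ending inventory (cost pool remaining) = $3,584.68

Ending inventory = $3,584.68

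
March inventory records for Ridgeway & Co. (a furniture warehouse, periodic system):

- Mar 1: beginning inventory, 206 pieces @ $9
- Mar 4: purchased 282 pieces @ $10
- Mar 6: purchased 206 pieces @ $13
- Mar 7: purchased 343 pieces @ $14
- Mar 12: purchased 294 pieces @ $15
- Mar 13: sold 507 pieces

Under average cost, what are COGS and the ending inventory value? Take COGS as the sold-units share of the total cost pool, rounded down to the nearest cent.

Mar 13, sell 507: 507/1331 × $16,564.00 → $6,309.50
Ending inventory (cost pool remaining) = $10,254.50
Check: goods available $16,564.00 = COGS $6,309.50 + ending $10,254.50

COGS = $6,309.50; ending inventory = $10,254.50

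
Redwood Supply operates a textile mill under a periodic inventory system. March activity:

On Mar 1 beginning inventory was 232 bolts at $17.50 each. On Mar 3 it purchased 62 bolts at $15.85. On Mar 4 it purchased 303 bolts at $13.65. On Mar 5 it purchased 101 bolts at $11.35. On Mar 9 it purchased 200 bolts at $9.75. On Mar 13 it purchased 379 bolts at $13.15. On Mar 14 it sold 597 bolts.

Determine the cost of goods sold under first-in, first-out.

COGS = $9,178.65

Mar 14, 597 sold [FIFO — oldest first]: 232 @ $17.50 + 62 @ $15.85 + 303 @ $13.65 = $9,178.65
Ending inventory: 101 @ $11.35 + 200 @ $9.75 + 379 @ $13.15 = $8,080.20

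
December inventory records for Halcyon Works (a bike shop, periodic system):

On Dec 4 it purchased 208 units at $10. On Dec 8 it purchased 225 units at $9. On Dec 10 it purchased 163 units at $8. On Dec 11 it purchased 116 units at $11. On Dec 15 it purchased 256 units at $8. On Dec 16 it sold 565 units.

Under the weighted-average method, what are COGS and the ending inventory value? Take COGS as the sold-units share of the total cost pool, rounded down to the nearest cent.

Dec 16, sell 565: 565/968 × $8,733.00 → $5,097.25
Ending inventory (cost pool remaining) = $3,635.75

COGS = $5,097.25; ending inventory = $3,635.75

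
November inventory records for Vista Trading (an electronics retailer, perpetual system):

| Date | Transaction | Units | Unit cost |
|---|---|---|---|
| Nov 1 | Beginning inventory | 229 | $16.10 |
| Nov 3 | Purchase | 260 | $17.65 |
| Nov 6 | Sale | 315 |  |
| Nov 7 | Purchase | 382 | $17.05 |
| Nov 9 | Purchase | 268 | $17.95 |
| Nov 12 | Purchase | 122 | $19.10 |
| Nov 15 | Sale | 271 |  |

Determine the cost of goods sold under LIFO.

Nov 6, 315 sold [LIFO — newest first]: 260 @ $17.65 + 55 @ $16.10 = $5,474.50
Nov 15, 271 sold [LIFO — newest first]: 122 @ $19.10 + 149 @ $17.95 = $5,004.75
Total COGS = $5,474.50 + $5,004.75 = $10,479.25
Ending inventory: 174 @ $16.10 + 382 @ $17.05 + 119 @ $17.95 = $11,450.55

COGS = $10,479.25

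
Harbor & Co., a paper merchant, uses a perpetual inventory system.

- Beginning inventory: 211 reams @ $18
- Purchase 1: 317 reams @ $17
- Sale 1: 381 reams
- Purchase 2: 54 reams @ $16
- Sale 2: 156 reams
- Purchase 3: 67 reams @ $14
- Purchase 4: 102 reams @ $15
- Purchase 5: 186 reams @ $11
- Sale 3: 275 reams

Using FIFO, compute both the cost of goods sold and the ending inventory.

Sale 1 (381) [FIFO — oldest first]: 211 @ $18 + 170 @ $17 = $6,688
Sale 2 (156) [FIFO — oldest first]: 147 @ $17 + 9 @ $16 = $2,643
Sale 3 (275) [FIFO — oldest first]: 45 @ $16 + 67 @ $14 + 102 @ $15 + 61 @ $11 = $3,859
Total COGS = $6,688 + $2,643 + $3,859 = $13,190
Ending inventory: 125 @ $11 = $1,375

COGS = $13,190; ending inventory = $1,375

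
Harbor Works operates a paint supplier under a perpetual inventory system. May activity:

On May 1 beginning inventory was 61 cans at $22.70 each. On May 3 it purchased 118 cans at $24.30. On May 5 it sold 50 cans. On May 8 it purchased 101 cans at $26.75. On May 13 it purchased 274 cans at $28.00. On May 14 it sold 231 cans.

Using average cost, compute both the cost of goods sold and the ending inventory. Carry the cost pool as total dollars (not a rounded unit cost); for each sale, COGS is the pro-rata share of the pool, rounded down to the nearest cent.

COGS = $7,346.86; ending inventory = $7,278.99

After May 1: 61 on hand, pool $1,384.70 (≈ $22.7000 each)
After May 3: 179 on hand, pool $4,252.10 (≈ $23.7547 each)
May 5, sell 50: 50/179 × $4,252.10 → $1,187.73
After May 8: 230 on hand, pool $5,766.12 (≈ $25.0701 each)
After May 13: 504 on hand, pool $13,438.12 (≈ $26.6629 each)
May 14, sell 231: 231/504 × $13,438.12 → $6,159.13
Total COGS = $1,187.73 + $6,159.13 = $7,346.86
Ending inventory (cost pool remaining) = $7,278.99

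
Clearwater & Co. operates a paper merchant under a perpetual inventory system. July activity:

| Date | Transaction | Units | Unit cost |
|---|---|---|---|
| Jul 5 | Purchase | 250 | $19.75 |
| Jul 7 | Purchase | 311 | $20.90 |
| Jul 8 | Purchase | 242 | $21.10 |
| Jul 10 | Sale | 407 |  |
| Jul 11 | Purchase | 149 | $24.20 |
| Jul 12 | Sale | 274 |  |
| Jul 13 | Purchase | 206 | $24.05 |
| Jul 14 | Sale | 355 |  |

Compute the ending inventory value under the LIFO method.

Ending inventory = $2,409.50

Jul 10, 407 sold [LIFO — newest first]: 242 @ $21.10 + 165 @ $20.90 = $8,554.70
Jul 12, 274 sold [LIFO — newest first]: 149 @ $24.20 + 125 @ $20.90 = $6,218.30
Jul 14, 355 sold [LIFO — newest first]: 206 @ $24.05 + 21 @ $20.90 + 128 @ $19.75 = $7,921.20
Total COGS = $8,554.70 + $6,218.30 + $7,921.20 = $22,694.20
Ending inventory: 122 @ $19.75 = $2,409.50
Check: goods available $25,103.70 = COGS $22,694.20 + ending $2,409.50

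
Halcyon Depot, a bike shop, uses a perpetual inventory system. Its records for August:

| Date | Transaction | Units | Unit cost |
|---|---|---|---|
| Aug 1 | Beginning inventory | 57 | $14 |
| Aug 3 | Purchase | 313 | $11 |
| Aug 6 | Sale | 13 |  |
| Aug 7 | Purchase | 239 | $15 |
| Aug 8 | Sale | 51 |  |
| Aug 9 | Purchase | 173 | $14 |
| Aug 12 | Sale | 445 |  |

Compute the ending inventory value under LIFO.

Ending inventory = $3,174

Aug 6, 13 sold [LIFO — newest first]: 13 @ $11 = $143
Aug 8, 51 sold [LIFO — newest first]: 51 @ $15 = $765
Aug 12, 445 sold [LIFO — newest first]: 173 @ $14 + 188 @ $15 + 84 @ $11 = $6,166
Total COGS = $143 + $765 + $6,166 = $7,074
Ending inventory: 57 @ $14 + 216 @ $11 = $3,174
Check: goods available $10,248 = COGS $7,074 + ending $3,174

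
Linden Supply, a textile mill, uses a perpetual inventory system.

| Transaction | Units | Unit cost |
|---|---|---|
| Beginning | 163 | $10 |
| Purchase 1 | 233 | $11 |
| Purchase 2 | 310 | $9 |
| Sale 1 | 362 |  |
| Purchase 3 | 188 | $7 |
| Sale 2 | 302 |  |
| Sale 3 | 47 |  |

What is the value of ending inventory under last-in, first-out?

Sale 1 (362) [LIFO — newest first]: 310 @ $9 + 52 @ $11 = $3,362
Sale 2 (302) [LIFO — newest first]: 188 @ $7 + 114 @ $11 = $2,570
Sale 3 (47) [LIFO — newest first]: 47 @ $11 = $517
Total COGS = $3,362 + $2,570 + $517 = $6,449
Ending inventory: 163 @ $10 + 20 @ $11 = $1,850

Ending inventory = $1,850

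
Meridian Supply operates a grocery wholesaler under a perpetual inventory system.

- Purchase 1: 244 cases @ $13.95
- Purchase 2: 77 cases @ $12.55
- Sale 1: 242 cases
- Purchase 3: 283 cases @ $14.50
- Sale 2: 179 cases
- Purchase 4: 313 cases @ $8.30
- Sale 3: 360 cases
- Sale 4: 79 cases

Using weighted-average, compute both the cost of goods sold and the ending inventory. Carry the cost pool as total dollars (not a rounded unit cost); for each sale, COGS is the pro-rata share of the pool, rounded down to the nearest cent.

After Purchase 1: 244 on hand, pool $3,403.80 (≈ $13.9500 each)
After Purchase 2: 321 on hand, pool $4,370.15 (≈ $13.6142 each)
Sale 1, sell 242: 242/321 × $4,370.15 → $3,294.63
After Purchase 3: 362 on hand, pool $5,179.02 (≈ $14.3067 each)
Sale 2, sell 179: 179/362 × $5,179.02 → $2,560.89
After Purchase 4: 496 on hand, pool $5,216.03 (≈ $10.5162 each)
Sale 3, sell 360: 360/496 × $5,216.03 → $3,785.82
Sale 4, sell 79: 79/136 × $1,430.21 → $830.78
Total COGS = $3,294.63 + $2,560.89 + $3,785.82 + $830.78 = $10,472.12
Ending inventory (cost pool remaining) = $599.43

COGS = $10,472.12; ending inventory = $599.43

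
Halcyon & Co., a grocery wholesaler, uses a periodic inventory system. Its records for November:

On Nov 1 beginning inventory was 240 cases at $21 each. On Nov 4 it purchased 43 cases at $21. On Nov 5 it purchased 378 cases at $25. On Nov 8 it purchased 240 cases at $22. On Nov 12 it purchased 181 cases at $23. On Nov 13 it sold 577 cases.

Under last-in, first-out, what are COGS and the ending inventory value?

COGS = $13,343; ending inventory = $11,493

Nov 13, 577 sold [LIFO — newest first]: 181 @ $23 + 240 @ $22 + 156 @ $25 = $13,343
Ending inventory: 240 @ $21 + 43 @ $21 + 222 @ $25 = $11,493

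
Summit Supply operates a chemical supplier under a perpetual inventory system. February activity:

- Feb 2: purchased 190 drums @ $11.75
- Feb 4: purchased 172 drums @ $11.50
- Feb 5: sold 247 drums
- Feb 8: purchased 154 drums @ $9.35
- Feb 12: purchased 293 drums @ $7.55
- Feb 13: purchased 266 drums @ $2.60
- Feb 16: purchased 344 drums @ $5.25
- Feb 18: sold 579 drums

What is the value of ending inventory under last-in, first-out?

Ending inventory = $5,083.90

Feb 5, 247 sold [LIFO — newest first]: 172 @ $11.50 + 75 @ $11.75 = $2,859.25
Feb 18, 579 sold [LIFO — newest first]: 344 @ $5.25 + 235 @ $2.60 = $2,417.00
Total COGS = $2,859.25 + $2,417.00 = $5,276.25
Ending inventory: 115 @ $11.75 + 154 @ $9.35 + 293 @ $7.55 + 31 @ $2.60 = $5,083.90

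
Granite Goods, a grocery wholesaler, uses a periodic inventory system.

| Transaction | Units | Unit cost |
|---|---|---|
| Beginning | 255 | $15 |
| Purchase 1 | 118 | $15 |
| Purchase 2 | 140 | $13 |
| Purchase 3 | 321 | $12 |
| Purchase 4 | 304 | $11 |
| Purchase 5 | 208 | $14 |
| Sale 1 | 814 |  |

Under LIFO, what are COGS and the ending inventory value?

Sale 1 (814) [LIFO — newest first]: 208 @ $14 + 304 @ $11 + 302 @ $12 = $9,880
Ending inventory: 255 @ $15 + 118 @ $15 + 140 @ $13 + 19 @ $12 = $7,643

COGS = $9,880; ending inventory = $7,643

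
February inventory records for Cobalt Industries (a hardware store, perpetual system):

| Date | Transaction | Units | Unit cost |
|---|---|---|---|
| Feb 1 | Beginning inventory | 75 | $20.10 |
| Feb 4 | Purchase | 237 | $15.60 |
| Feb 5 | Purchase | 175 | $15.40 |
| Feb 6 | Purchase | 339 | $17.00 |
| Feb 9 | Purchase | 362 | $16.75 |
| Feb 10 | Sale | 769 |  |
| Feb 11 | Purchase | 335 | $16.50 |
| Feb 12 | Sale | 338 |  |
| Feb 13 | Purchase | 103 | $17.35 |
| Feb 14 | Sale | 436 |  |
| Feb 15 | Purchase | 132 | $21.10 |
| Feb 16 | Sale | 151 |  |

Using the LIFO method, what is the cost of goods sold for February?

COGS = $28,539.55

Feb 10, 769 sold [LIFO — newest first]: 362 @ $16.75 + 339 @ $17.00 + 68 @ $15.40 = $12,873.70
Feb 12, 338 sold [LIFO — newest first]: 335 @ $16.50 + 3 @ $15.40 = $5,573.70
Feb 14, 436 sold [LIFO — newest first]: 103 @ $17.35 + 104 @ $15.40 + 229 @ $15.60 = $6,961.05
Feb 16, 151 sold [LIFO — newest first]: 132 @ $21.10 + 8 @ $15.60 + 11 @ $20.10 = $3,131.10
Total COGS = $12,873.70 + $5,573.70 + $6,961.05 + $3,131.10 = $28,539.55
Ending inventory: 64 @ $20.10 = $1,286.40
Check: goods available $29,825.95 = COGS $28,539.55 + ending $1,286.40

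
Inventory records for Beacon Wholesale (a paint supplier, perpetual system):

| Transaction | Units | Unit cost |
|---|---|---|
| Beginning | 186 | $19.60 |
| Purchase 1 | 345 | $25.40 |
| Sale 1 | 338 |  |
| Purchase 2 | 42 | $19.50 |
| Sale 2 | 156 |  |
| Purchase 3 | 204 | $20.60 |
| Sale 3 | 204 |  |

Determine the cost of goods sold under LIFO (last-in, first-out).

COGS = $15,881.60

Sale 1 (338) [LIFO — newest first]: 338 @ $25.40 = $8,585.20
Sale 2 (156) [LIFO — newest first]: 42 @ $19.50 + 7 @ $25.40 + 107 @ $19.60 = $3,094.00
Sale 3 (204) [LIFO — newest first]: 204 @ $20.60 = $4,202.40
Total COGS = $8,585.20 + $3,094.00 + $4,202.40 = $15,881.60
Ending inventory: 79 @ $19.60 = $1,548.40
Check: goods available $17,430.00 = COGS $15,881.60 + ending $1,548.40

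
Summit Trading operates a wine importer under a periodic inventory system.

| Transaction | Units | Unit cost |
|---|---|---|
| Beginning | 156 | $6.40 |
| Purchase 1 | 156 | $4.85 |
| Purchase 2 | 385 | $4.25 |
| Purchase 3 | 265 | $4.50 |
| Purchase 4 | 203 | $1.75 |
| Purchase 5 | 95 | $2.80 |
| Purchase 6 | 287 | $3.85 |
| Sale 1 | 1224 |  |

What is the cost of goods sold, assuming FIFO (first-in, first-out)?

Sale 1 (1224) [FIFO — oldest first]: 156 @ $6.40 + 156 @ $4.85 + 385 @ $4.25 + 265 @ $4.50 + 203 @ $1.75 + 59 @ $2.80 = $5,104.20
Ending inventory: 36 @ $2.80 + 287 @ $3.85 = $1,205.75
Check: goods available $6,309.95 = COGS $5,104.20 + ending $1,205.75

COGS = $5,104.20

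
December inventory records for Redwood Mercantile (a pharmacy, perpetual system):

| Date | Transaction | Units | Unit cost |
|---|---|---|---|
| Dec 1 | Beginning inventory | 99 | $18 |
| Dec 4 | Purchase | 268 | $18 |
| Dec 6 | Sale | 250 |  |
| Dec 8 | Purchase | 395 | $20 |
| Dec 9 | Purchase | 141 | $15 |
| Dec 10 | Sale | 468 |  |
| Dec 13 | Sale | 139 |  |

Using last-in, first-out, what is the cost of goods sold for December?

COGS = $15,793

Dec 6, 250 sold [LIFO — newest first]: 250 @ $18 = $4,500
Dec 10, 468 sold [LIFO — newest first]: 141 @ $15 + 327 @ $20 = $8,655
Dec 13, 139 sold [LIFO — newest first]: 68 @ $20 + 18 @ $18 + 53 @ $18 = $2,638
Total COGS = $4,500 + $8,655 + $2,638 = $15,793
Ending inventory: 46 @ $18 = $828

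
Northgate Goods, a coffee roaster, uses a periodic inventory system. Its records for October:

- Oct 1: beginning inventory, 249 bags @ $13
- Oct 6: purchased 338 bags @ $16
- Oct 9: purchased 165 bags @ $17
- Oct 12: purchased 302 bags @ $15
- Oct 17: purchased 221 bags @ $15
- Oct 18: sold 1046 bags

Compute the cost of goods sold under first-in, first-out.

COGS = $15,860

Oct 18, 1046 sold [FIFO — oldest first]: 249 @ $13 + 338 @ $16 + 165 @ $17 + 294 @ $15 = $15,860
Ending inventory: 8 @ $15 + 221 @ $15 = $3,435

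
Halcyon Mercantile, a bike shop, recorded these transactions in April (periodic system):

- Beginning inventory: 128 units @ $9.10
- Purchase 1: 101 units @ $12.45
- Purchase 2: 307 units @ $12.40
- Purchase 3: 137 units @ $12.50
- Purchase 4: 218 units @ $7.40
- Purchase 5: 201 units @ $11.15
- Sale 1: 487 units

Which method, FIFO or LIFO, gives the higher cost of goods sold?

FIFO

FIFO COGS: 128 @ $9.10 + 101 @ $12.45 + 258 @ $12.40 = $5,621.45
LIFO COGS: 201 @ $11.15 + 218 @ $7.40 + 68 @ $12.50 = $4,704.35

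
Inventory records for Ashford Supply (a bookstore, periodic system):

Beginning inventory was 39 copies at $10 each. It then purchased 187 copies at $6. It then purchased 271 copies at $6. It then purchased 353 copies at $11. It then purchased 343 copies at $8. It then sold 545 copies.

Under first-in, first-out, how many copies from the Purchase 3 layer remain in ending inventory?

305

Sale 1 (545) [FIFO — oldest first]: 39 @ $10 + 187 @ $6 + 271 @ $6 + 48 @ $11 = $3,666
Ending inventory: 305 @ $11 + 343 @ $8 = $6,099
Check: goods available $9,765 = COGS $3,666 + ending $6,099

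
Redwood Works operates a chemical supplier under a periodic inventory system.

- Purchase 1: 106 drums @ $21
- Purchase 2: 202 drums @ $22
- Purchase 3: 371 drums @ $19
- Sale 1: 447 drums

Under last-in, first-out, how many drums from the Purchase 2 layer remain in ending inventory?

126

Sale 1 (447) [LIFO — newest first]: 371 @ $19 + 76 @ $22 = $8,721
Ending inventory: 106 @ $21 + 126 @ $22 = $4,998
Check: goods available $13,719 = COGS $8,721 + ending $4,998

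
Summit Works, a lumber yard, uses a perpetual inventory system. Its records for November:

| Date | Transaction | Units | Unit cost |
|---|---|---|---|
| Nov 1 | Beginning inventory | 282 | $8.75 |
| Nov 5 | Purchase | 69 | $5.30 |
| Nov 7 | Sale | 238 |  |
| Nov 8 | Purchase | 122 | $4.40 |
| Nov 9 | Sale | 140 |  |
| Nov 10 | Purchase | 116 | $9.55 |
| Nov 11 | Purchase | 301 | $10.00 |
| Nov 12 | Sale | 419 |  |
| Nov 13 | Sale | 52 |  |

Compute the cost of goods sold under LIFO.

COGS = $7,129.05

Nov 7, 238 sold [LIFO — newest first]: 69 @ $5.30 + 169 @ $8.75 = $1,844.45
Nov 9, 140 sold [LIFO — newest first]: 122 @ $4.40 + 18 @ $8.75 = $694.30
Nov 12, 419 sold [LIFO — newest first]: 301 @ $10.00 + 116 @ $9.55 + 2 @ $8.75 = $4,135.30
Nov 13, 52 sold [LIFO — newest first]: 52 @ $8.75 = $455.00
Total COGS = $1,844.45 + $694.30 + $4,135.30 + $455.00 = $7,129.05
Ending inventory: 41 @ $8.75 = $358.75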